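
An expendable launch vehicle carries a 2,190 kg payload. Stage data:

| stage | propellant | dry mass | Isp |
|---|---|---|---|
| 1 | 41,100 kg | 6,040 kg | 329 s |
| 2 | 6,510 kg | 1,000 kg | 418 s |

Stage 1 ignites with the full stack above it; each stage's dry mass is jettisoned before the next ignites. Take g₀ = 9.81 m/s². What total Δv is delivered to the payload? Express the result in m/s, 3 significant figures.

Δv ≈ 8700 m/s

Ignition mass of stage 1 = 41,100+6,040 + 6,510+1,000 + 2,190 = 56,840 kg.
Stage 1: m₀ = 56,840 kg, m_f = 56,840 − 41,100 = 15,740 kg; Δv = 329×9.81×ln(3.611) = 3227.5×1.2840 ≈ 4144 m/s.
Stage 2: m₀ = 9,700 kg, m_f = 9,700 − 6,510 = 3,190 kg; Δv = 418×9.81×ln(3.041) = 4100.6×1.1121 ≈ 4560 m/s.
Total Δv = 4144 + 4560 = 8704 m/s.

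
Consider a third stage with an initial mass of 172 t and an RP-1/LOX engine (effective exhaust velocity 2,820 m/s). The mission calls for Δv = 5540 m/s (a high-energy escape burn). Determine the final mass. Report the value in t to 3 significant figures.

From the ideal rocket equation, m₀/m_f = exp(Δv / v_e) = exp(5540 / 2820.0) = exp(1.9645) = 7.1316.
m_f = m₀ / 7.1316 = 172 / 7.1316 = 24.118 t.

final mass ≈ 24.1 t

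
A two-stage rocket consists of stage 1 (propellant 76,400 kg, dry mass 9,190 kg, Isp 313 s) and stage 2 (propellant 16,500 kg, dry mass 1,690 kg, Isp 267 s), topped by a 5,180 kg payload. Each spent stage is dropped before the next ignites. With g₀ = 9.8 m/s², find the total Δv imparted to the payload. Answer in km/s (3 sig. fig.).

Δv ≈ 6.91 km/s

Ignition mass of stage 1 = 76,400+9,190 + 16,500+1,690 + 5,180 = 108,960 kg.
Stage 1: m₀ = 108,960 kg, m_f = 108,960 − 76,400 = 32,560 kg; Δv = 313×9.8×ln(3.346) = 3067.4×1.2079 ≈ 3705 m/s.
Stage 2: m₀ = 23,370 kg, m_f = 23,370 − 16,500 = 6,870 kg; Δv = 267×9.8×ln(3.402) = 2616.6×1.2243 ≈ 3203 m/s.
Total Δv = 3705 + 3203 = 6908 m/s.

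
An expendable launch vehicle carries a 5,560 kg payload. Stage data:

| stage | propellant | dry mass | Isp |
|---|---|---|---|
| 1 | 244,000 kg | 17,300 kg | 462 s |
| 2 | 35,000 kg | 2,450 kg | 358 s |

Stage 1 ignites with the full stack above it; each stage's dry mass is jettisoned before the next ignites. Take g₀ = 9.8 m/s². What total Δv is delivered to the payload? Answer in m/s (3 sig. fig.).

Ignition mass of stage 1 = 244,000+17,300 + 35,000+2,450 + 5,560 = 304,310 kg.
Stage 1: m₀ = 304,310 kg, m_f = 304,310 − 244,000 = 60,310 kg; Δv = 462×9.8×ln(5.046) = 4527.6×1.6185 ≈ 7328 m/s.
Stage 2: m₀ = 43,010 kg, m_f = 43,010 − 35,000 = 8,010 kg; Δv = 358×9.8×ln(5.37) = 3508.4×1.6807 ≈ 5897 m/s.
Total Δv = 7328 + 5897 = 13225 m/s.

Δv ≈ 13200 m/s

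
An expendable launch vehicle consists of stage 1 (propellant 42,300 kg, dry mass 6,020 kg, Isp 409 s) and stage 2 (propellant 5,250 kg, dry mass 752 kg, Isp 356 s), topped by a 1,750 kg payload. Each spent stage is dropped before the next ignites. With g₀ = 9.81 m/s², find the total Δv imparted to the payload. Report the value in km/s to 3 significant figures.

Δv ≈ 9.58 km/s

Ignition mass of stage 1 = 42,300+6,020 + 5,250+752 + 1,750 = 56,072 kg.
Stage 1: m₀ = 56,072 kg, m_f = 56,072 − 42,300 = 13,772 kg; Δv = 409×9.81×ln(4.071) = 4012.3×1.4040 ≈ 5633 m/s.
Stage 2: m₀ = 7,752 kg, m_f = 7,752 − 5,250 = 2,502 kg; Δv = 356×9.81×ln(3.098) = 3492.4×1.1309 ≈ 3949 m/s.
Total Δv = 5633 + 3949 = 9582 m/s.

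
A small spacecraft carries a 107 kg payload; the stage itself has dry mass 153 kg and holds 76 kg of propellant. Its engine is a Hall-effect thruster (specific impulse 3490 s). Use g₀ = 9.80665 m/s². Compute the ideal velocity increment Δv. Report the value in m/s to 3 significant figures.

v_e = Isp · g₀ = 3490 × 9.80665 = 34225.2 m/s.
m₀ = payload + dry + propellant = 107 + 153 + 76 = 336 kg.
m_f = payload + dry = 107 + 153 = 260 kg.
Rocket equation: Δv = v_e · ln(m₀/m_f) = 34225.2 × ln(1.292) = 34225.2 × 0.2564 ≈ 8776.4 m/s.

Δv ≈ 8780 m/s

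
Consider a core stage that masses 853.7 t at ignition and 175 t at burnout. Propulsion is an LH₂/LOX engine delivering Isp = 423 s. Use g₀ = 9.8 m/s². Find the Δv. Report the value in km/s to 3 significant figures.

Δv ≈ 6.57 km/s

v_e = Isp · g₀ = 423 × 9.8 = 4145.4 m/s.
By the Tsiolkovsky rocket equation, Δv = v_e · ln(m₀/m_f) = 4145.4 × ln(4.878) = 4145.4 × 1.5848 ≈ 6569.6 m/s.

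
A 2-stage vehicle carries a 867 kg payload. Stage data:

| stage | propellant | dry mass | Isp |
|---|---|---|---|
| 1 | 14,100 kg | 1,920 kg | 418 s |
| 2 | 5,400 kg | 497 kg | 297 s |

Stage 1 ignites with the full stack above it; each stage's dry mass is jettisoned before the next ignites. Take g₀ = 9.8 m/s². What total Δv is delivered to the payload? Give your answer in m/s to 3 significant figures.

Δv ≈ 8610 m/s

Ignition mass of stage 1 = 14,100+1,920 + 5,400+497 + 867 = 22,784 kg.
Stage 1: m₀ = 22,784 kg, m_f = 22,784 − 14,100 = 8,684 kg; Δv = 418×9.8×ln(2.624) = 4096.4×0.9646 ≈ 3951 m/s.
Stage 2: m₀ = 6,764 kg, m_f = 6,764 − 5,400 = 1,364 kg; Δv = 297×9.8×ln(4.959) = 2910.6×1.6012 ≈ 4660 m/s.
Total Δv = 3951 + 4660 = 8611 m/s.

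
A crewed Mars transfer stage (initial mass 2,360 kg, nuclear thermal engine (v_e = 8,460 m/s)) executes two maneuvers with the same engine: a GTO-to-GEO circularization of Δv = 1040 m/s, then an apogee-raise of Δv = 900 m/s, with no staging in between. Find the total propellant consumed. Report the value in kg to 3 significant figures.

After the first burn: m = 2360 × exp(−1040/8460.0) = 2360 × 0.88432 = 2,087 kg.
After the second burn: m = 2,087 × exp(−900/8460.0) = 2,087 × 0.89908 = 1,876.38 kg.
Total propellant = m₀ − m_final = 2360 − 1,876.38 = 483.62 kg.

total propellant consumed ≈ 484 kg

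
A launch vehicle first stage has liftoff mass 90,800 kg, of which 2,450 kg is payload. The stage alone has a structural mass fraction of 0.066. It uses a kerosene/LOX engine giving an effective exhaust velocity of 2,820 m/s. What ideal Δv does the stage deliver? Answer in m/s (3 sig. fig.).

Δv ≈ 6750 m/s

Stage wet mass = m₀ − payload = 90,800 − 2,450 = 88,350 kg.
Stage dry mass = ε × stage wet mass = 0.066 × 88,350 = 5,831.1 kg.
Burnout mass m_f = stage dry + payload = 5,831.1 + 2,450 = 8,281.1 kg.
Rocket equation: Δv = v_e · ln(90,800/8,281.1) = 2820.0 × ln(10.96) = 2820.0 × 2.3947 ≈ 6753 m/s.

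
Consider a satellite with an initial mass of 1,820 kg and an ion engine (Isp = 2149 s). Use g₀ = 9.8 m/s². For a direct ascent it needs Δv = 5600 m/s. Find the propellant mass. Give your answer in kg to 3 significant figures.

propellant mass ≈ 425 kg

v_e = Isp · g₀ = 2149 × 9.8 = 21060.2 m/s.
m₀/m_f = exp(Δv / v_e) = exp(5600 / 21060.2) = exp(0.2659) = 1.3046.
m_f = 1,820 / 1.3046 = 1,395.06 kg, so propellant = m₀ − m_f = 1,820 − 1,395.06 = 424.94 kg.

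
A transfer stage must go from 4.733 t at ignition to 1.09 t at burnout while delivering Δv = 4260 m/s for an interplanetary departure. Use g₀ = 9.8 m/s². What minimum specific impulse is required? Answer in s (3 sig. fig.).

Isp ≈ 296 s

ln(m₀/m_f) = ln(4733/1090) = ln(4.342) = 1.4684.
v_e = Δv / ln(m₀/m_f) = 4260 / 1.4684 = 2901.2 m/s.
Isp = v_e / g₀ = 2901.2 / 9.8 = 296.0 s.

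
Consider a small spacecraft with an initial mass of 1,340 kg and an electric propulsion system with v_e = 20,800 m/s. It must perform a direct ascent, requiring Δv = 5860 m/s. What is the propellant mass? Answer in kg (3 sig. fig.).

propellant mass ≈ 329 kg

Using Δv = v_e ln(m₀/m_f): m₀/m_f = exp(Δv / v_e) = exp(5860 / 20800.0) = exp(0.2817) = 1.3254.
m_f = 1,340 / 1.3254 = 1,011.02 kg, so propellant = m₀ − m_f = 1,340 − 1,011.02 = 328.98 kg.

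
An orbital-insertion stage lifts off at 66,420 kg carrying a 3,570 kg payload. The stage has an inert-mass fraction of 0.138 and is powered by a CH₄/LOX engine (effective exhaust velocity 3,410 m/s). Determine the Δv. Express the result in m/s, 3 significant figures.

Stage wet mass = m₀ − payload = 66,420 − 3,570 = 62,850 kg.
Stage dry mass = ε × stage wet mass = 0.138 × 62,850 = 8,673.3 kg.
Burnout mass m_f = stage dry + payload = 8,673.3 + 3,570 = 12,243.3 kg.
From the ideal rocket equation, Δv = v_e · ln(66,420/12,243.3) = 3410.0 × ln(5.425) = 3410.0 × 1.6910 ≈ 5766 m/s.

Δv ≈ 5770 m/s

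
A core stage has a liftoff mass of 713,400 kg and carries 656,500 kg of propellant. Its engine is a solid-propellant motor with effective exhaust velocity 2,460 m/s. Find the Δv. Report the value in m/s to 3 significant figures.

Δv ≈ 6220 m/s

m_f = m₀ − m_prop = 713,400 − 656,500 = 56,900 kg.
Using Δv = v_e ln(m₀/m_f): Δv = v_e · ln(m₀/m_f) = 2460.0 × ln(12.54) = 2460.0 × 2.5287 ≈ 6220.7 m/s.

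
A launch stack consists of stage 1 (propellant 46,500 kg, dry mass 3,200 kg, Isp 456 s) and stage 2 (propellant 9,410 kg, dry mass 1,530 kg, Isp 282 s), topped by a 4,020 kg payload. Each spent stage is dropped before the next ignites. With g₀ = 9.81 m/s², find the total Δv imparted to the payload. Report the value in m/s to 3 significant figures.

Δv ≈ 8420 m/s

Ignition mass of stage 1 = 46,500+3,200 + 9,410+1,530 + 4,020 = 64,660 kg.
Stage 1: m₀ = 64,660 kg, m_f = 64,660 − 46,500 = 18,160 kg; Δv = 456×9.81×ln(3.561) = 4473.4×1.2699 ≈ 5681 m/s.
Stage 2: m₀ = 14,960 kg, m_f = 14,960 − 9,410 = 5,550 kg; Δv = 282×9.81×ln(2.695) = 2766.4×0.9916 ≈ 2743 m/s.
Total Δv = 5681 + 2743 = 8424 m/s.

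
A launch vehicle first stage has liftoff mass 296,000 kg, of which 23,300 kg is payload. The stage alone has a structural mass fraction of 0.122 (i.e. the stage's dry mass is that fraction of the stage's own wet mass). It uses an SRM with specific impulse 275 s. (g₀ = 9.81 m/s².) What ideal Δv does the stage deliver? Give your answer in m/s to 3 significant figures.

Δv ≈ 4460 m/s

Stage wet mass = m₀ − payload = 296,000 − 23,300 = 272,700 kg.
Stage dry mass = ε × stage wet mass = 0.122 × 272,700 = 33,269.4 kg.
Burnout mass m_f = stage dry + payload = 33,269.4 + 23,300 = 56,569.4 kg.
v_e = Isp · g₀ = 275 × 9.81 = 2697.8 m/s.
Δv = v_e · ln(296,000/56,569.4) = 2697.8 × ln(5.233) = 2697.8 × 1.6549 ≈ 4464 m/s.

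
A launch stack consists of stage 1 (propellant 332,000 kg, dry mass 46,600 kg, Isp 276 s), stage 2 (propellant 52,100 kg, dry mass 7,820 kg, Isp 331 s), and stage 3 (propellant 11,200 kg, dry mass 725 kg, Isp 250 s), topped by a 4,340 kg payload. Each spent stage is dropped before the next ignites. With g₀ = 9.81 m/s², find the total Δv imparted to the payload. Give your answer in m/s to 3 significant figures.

Δv ≈ 10100 m/s

Ignition mass of stage 1 = 332,000+46,600 + 52,100+7,820 + 11,200+725 + 4,340 = 454,785 kg.
Stage 1: m₀ = 454,785 kg, m_f = 454,785 − 332,000 = 122,785 kg; Δv = 276×9.81×ln(3.704) = 2707.6×1.3094 ≈ 3545 m/s.
Stage 2: m₀ = 76,185 kg, m_f = 76,185 − 52,100 = 24,085 kg; Δv = 331×9.81×ln(3.163) = 3247.1×1.1516 ≈ 3739 m/s.
Stage 3: m₀ = 16,265 kg, m_f = 16,265 − 11,200 = 5,065 kg; Δv = 250×9.81×ln(3.211) = 2452.5×1.1667 ≈ 2861 m/s.
Total Δv = 3545 + 3739 + 2861 = 10145 m/s.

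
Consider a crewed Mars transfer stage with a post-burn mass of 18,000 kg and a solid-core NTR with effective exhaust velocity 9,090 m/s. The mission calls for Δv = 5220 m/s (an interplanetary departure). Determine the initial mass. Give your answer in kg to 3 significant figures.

initial mass ≈ 32000 kg

By the Tsiolkovsky rocket equation, m₀/m_f = exp(Δv / v_e) = exp(5220 / 9090.0) = exp(0.5743) = 1.7758.
m₀ = m_f × 1.7758 = 18,000 × 1.7758 = 31,964.4 kg.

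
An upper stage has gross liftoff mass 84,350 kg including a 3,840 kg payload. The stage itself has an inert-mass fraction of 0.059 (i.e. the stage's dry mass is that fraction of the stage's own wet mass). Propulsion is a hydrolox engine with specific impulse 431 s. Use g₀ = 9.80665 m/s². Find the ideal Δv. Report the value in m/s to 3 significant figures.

Stage wet mass = m₀ − payload = 84,350 − 3,840 = 80,510 kg.
Stage dry mass = ε × stage wet mass = 0.059 × 80,510 = 4,750.09 kg.
Burnout mass m_f = stage dry + payload = 4,750.09 + 3,840 = 8,590.09 kg.
v_e = Isp · g₀ = 431 × 9.80665 = 4226.7 m/s.
Δv = v_e · ln(84,350/8,590.09) = 4226.7 × ln(9.819) = 4226.7 × 2.2844 ≈ 9655 m/s.

Δv ≈ 9660 m/s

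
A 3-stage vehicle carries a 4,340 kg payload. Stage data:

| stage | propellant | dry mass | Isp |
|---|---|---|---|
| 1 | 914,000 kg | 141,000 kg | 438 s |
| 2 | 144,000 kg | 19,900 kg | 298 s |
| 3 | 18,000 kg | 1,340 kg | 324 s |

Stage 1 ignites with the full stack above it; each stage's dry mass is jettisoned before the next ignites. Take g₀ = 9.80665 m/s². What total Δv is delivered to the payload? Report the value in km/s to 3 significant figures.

Δv ≈ 14.5 km/s

Ignition mass of stage 1 = 914,000+141,000 + 144,000+19,900 + 18,000+1,340 + 4,340 = 1,242,580 kg.
Stage 1: m₀ = 1,242,580 kg, m_f = 1,242,580 − 914,000 = 328,580 kg; Δv = 438×9.80665×ln(3.782) = 4295.3×1.3302 ≈ 5713 m/s.
Stage 2: m₀ = 187,580 kg, m_f = 187,580 − 144,000 = 43,580 kg; Δv = 298×9.80665×ln(4.304) = 2922.4×1.4596 ≈ 4266 m/s.
Stage 3: m₀ = 23,680 kg, m_f = 23,680 − 18,000 = 5,680 kg; Δv = 324×9.80665×ln(4.169) = 3177.4×1.4277 ≈ 4536 m/s.
Total Δv = 5713 + 4266 + 4536 = 14515 m/s.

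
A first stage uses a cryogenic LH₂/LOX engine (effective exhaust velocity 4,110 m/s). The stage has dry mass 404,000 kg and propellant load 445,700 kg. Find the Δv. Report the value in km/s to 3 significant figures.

m₀ = m_dry + m_prop = 404,000 + 445,700 = 849,700 kg.
From the ideal rocket equation, Δv = v_e · ln(m₀/m_f) = 4110.0 × ln(2.103) = 4110.0 × 0.7435 ≈ 3055.7 m/s.

Δv ≈ 3.06 km/s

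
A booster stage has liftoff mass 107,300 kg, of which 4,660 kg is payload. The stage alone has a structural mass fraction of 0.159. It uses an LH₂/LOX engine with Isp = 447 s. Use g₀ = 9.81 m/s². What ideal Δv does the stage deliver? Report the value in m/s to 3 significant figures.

Stage wet mass = m₀ − payload = 107,300 − 4,660 = 102,640 kg.
Stage dry mass = ε × stage wet mass = 0.159 × 102,640 = 16,319.8 kg.
Burnout mass m_f = stage dry + payload = 16,319.8 + 4,660 = 20,979.8 kg.
v_e = Isp · g₀ = 447 × 9.81 = 4385.1 m/s.
By the Tsiolkovsky rocket equation, Δv = v_e · ln(107,300/20,979.8) = 4385.1 × ln(5.114) = 4385.1 × 1.6321 ≈ 7157 m/s.

Δv ≈ 7160 m/s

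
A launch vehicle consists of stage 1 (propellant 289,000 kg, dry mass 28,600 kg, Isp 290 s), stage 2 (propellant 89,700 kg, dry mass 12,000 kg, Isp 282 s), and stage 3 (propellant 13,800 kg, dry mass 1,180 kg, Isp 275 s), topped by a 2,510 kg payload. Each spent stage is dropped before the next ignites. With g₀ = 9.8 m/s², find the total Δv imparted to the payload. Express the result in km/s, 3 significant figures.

Δv ≈ 11.1 km/s

Ignition mass of stage 1 = 289,000+28,600 + 89,700+12,000 + 13,800+1,180 + 2,510 = 436,790 kg.
Stage 1: m₀ = 436,790 kg, m_f = 436,790 − 289,000 = 147,790 kg; Δv = 290×9.8×ln(2.955) = 2842.0×1.0837 ≈ 3080 m/s.
Stage 2: m₀ = 119,190 kg, m_f = 119,190 − 89,700 = 29,490 kg; Δv = 282×9.8×ln(4.042) = 2763.6×1.3967 ≈ 3860 m/s.
Stage 3: m₀ = 17,490 kg, m_f = 17,490 − 13,800 = 3,690 kg; Δv = 275×9.8×ln(4.74) = 2695.0×1.5560 ≈ 4193 m/s.
Total Δv = 3080 + 3860 + 4193 = 11133 m/s.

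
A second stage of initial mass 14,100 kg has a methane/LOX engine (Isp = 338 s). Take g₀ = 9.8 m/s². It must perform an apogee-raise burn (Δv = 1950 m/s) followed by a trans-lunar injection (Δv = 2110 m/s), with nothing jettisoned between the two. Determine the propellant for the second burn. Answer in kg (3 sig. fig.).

propellant for the second burn ≈ 3690 kg

v_e = Isp · g₀ = 338 × 9.8 = 3312.4 m/s.
After the first burn: m = 14100 × exp(−1950/3312.4) = 14100 × 0.55505 = 7,826.21 kg.
After the second burn: m = 7,826.21 × exp(−2110/3312.4) = 7,826.21 × 0.52888 = 4,139.13 kg.
Second-burn propellant = 7,826.21 − 4,139.13 = 3,687.08 kg.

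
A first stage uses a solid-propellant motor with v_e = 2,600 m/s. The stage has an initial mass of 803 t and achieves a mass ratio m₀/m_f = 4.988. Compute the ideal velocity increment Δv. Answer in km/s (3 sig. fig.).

Δv = v_e · ln(4.988) = 2600.0 × 1.6070 ≈ 4178.3 m/s.

Δv ≈ 4.18 km/s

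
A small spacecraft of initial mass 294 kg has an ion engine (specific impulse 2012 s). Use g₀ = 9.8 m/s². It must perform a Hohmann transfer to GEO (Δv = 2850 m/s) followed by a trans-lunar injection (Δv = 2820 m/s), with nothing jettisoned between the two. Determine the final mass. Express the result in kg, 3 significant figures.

final mass ≈ 221 kg

v_e = Isp · g₀ = 2012 × 9.8 = 19717.6 m/s.
After the first burn: m = 294 × exp(−2850/19717.6) = 294 × 0.86542 = 254.433 kg.
After the second burn: m = 254.433 × exp(−2820/19717.6) = 254.433 × 0.86674 = 220.527 kg.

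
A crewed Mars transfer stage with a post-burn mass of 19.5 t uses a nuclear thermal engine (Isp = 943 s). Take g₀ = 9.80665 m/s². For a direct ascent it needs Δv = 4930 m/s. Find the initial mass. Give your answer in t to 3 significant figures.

v_e = Isp · g₀ = 943 × 9.80665 = 9247.7 m/s.
From the ideal rocket equation, m₀/m_f = exp(Δv / v_e) = exp(4930 / 9247.7) = exp(0.5331) = 1.7042.
m₀ = m_f × 1.7042 = 19.5 × 1.7042 = 33.2319 t.

initial mass ≈ 33.2 t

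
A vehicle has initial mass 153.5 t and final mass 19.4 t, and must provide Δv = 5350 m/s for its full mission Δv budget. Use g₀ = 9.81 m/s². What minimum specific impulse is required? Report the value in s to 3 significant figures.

ln(m₀/m_f) = ln(153500/19400) = ln(7.912) = 2.0684.
By the Tsiolkovsky rocket equation, v_e = Δv / ln(m₀/m_f) = 5350 / 2.0684 = 2586.5 m/s.
Isp = v_e / g₀ = 2586.5 / 9.81 = 263.7 s.

Isp ≈ 264 s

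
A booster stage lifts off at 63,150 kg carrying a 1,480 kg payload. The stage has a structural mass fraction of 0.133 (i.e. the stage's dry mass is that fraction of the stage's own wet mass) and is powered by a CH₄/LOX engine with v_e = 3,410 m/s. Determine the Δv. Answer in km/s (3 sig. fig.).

Stage wet mass = m₀ − payload = 63,150 − 1,480 = 61,670 kg.
Stage dry mass = ε × stage wet mass = 0.133 × 61,670 = 8,202.11 kg.
Burnout mass m_f = stage dry + payload = 8,202.11 + 1,480 = 9,682.11 kg.
Δv = v_e · ln(63,150/9,682.11) = 3410.0 × ln(6.522) = 3410.0 × 1.8752 ≈ 6395 m/s.

Δv ≈ 6.39 km/s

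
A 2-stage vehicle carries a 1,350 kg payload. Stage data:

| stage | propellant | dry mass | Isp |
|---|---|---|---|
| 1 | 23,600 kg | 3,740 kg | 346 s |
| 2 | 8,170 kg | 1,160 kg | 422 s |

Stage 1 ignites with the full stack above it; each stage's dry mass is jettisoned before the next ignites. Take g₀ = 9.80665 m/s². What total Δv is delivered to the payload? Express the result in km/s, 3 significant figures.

Ignition mass of stage 1 = 23,600+3,740 + 8,170+1,160 + 1,350 = 38,020 kg.
Stage 1: m₀ = 38,020 kg, m_f = 38,020 − 23,600 = 14,420 kg; Δv = 346×9.80665×ln(2.637) = 3393.1×0.9695 ≈ 3290 m/s.
Stage 2: m₀ = 10,680 kg, m_f = 10,680 − 8,170 = 2,510 kg; Δv = 422×9.80665×ln(4.255) = 4138.4×1.4481 ≈ 5993 m/s.
Total Δv = 3290 + 5993 = 9283 m/s.

Δv ≈ 9.28 km/s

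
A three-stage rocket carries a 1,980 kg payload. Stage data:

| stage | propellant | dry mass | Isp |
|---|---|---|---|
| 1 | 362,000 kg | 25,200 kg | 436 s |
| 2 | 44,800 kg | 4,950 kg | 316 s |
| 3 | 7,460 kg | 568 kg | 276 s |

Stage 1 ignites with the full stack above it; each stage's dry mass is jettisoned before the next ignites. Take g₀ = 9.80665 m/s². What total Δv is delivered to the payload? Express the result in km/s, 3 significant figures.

Δv ≈ 15.1 km/s

Ignition mass of stage 1 = 362,000+25,200 + 44,800+4,950 + 7,460+568 + 1,980 = 446,958 kg.
Stage 1: m₀ = 446,958 kg, m_f = 446,958 − 362,000 = 84,958 kg; Δv = 436×9.80665×ln(5.261) = 4275.7×1.6603 ≈ 7099 m/s.
Stage 2: m₀ = 59,758 kg, m_f = 59,758 − 44,800 = 14,958 kg; Δv = 316×9.80665×ln(3.995) = 3098.9×1.3851 ≈ 4292 m/s.
Stage 3: m₀ = 10,008 kg, m_f = 10,008 − 7,460 = 2,548 kg; Δv = 276×9.80665×ln(3.928) = 2706.6×1.3681 ≈ 3703 m/s.
Total Δv = 7099 + 4292 + 3703 = 15094 m/s.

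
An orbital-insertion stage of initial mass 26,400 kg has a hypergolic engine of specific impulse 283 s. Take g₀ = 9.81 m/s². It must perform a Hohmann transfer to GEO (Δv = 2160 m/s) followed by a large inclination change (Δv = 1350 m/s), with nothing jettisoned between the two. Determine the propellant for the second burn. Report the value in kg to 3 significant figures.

propellant for the second burn ≈ 4670 kg

v_e = Isp · g₀ = 283 × 9.81 = 2776.2 m/s.
After the first burn: m = 26400 × exp(−2160/2776.2) = 26400 × 0.45931 = 12,125.8 kg.
After the second burn: m = 12,125.8 × exp(−1350/2776.2) = 12,125.8 × 0.61492 = 7,456.4 kg.
Second-burn propellant = 12,125.8 − 7,456.4 = 4,669.4 kg.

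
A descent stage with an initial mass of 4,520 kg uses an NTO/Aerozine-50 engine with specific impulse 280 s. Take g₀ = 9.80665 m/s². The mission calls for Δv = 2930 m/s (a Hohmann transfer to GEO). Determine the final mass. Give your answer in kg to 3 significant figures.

final mass ≈ 1550 kg

v_e = Isp · g₀ = 280 × 9.80665 = 2745.9 m/s.
By the Tsiolkovsky rocket equation, m₀/m_f = exp(Δv / v_e) = exp(2930 / 2745.9) = exp(1.0671) = 2.9068.
m_f = m₀ / 2.9068 = 4,520 / 2.9068 = 1,554.97 kg.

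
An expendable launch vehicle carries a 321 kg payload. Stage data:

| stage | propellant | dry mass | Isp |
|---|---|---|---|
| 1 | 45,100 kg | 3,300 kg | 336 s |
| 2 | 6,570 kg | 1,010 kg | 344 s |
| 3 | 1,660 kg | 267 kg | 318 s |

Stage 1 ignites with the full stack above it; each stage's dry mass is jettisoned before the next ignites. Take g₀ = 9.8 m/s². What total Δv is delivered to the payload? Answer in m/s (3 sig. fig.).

Δv ≈ 12800 m/s

Ignition mass of stage 1 = 45,100+3,300 + 6,570+1,010 + 1,660+267 + 321 = 58,228 kg.
Stage 1: m₀ = 58,228 kg, m_f = 58,228 − 45,100 = 13,128 kg; Δv = 336×9.8×ln(4.435) = 3292.8×1.4896 ≈ 4905 m/s.
Stage 2: m₀ = 9,828 kg, m_f = 9,828 − 6,570 = 3,258 kg; Δv = 344×9.8×ln(3.017) = 3371.2×1.1041 ≈ 3722 m/s.
Stage 3: m₀ = 2,248 kg, m_f = 2,248 − 1,660 = 588 kg; Δv = 318×9.8×ln(3.823) = 3116.4×1.3411 ≈ 4179 m/s.
Total Δv = 4905 + 3722 + 4179 = 12806 m/s.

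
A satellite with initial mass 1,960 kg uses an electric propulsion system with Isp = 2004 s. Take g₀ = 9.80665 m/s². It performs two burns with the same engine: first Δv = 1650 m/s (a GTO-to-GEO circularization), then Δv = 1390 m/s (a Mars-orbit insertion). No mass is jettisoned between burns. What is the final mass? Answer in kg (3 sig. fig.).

final mass ≈ 1680 kg

v_e = Isp · g₀ = 2004 × 9.80665 = 19652.5 m/s.
After the first burn: m = 1960 × exp(−1650/19652.5) = 1960 × 0.91947 = 1,802.16 kg.
After the second burn: m = 1,802.16 × exp(−1390/19652.5) = 1,802.16 × 0.93171 = 1,679.09 kg.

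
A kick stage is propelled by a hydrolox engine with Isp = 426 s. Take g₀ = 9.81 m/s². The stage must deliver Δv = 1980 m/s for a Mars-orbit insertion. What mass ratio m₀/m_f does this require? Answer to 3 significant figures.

v_e = Isp · g₀ = 426 × 9.81 = 4179.1 m/s.
m₀/m_f = exp(Δv / v_e) = exp(1980 / 4179.1) = exp(0.4738) = 1.6061.

mass ratio ≈ 1.61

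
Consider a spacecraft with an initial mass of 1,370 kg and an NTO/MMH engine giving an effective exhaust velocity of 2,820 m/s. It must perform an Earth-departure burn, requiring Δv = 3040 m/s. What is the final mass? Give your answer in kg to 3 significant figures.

final mass ≈ 466 kg

Rocket equation: m₀/m_f = exp(Δv / v_e) = exp(3040 / 2820.0) = exp(1.0780) = 2.9388.
m_f = m₀ / 2.9388 = 1,370 / 2.9388 = 466.177 kg.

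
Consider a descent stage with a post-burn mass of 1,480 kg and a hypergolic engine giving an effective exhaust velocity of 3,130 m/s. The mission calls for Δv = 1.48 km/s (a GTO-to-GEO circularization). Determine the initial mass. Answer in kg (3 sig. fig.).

m₀/m_f = exp(Δv / v_e) = exp(1480 / 3130.0) = exp(0.4728) = 1.6046.
m₀ = m_f × 1.6046 = 1,480 × 1.6046 = 2,374.81 kg.

initial mass ≈ 2370 kg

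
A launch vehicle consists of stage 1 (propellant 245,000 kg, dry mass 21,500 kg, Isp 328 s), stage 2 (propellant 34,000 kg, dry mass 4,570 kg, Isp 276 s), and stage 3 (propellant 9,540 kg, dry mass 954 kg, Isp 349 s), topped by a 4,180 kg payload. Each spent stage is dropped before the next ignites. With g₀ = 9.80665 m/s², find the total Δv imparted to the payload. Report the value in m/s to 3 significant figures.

Δv ≈ 11000 m/s

Ignition mass of stage 1 = 245,000+21,500 + 34,000+4,570 + 9,540+954 + 4,180 = 319,744 kg.
Stage 1: m₀ = 319,744 kg, m_f = 319,744 − 245,000 = 74,744 kg; Δv = 328×9.80665×ln(4.278) = 3216.6×1.4535 ≈ 4675 m/s.
Stage 2: m₀ = 53,244 kg, m_f = 53,244 − 34,000 = 19,244 kg; Δv = 276×9.80665×ln(2.767) = 2706.6×1.0177 ≈ 2755 m/s.
Stage 3: m₀ = 14,674 kg, m_f = 14,674 − 9,540 = 5,134 kg; Δv = 349×9.80665×ln(2.858) = 3422.5×1.0502 ≈ 3594 m/s.
Total Δv = 4675 + 2755 + 3594 = 11024 m/s.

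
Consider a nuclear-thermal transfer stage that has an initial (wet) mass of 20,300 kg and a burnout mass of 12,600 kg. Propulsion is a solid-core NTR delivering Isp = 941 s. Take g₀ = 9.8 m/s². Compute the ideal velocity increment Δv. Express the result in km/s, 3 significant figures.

v_e = Isp · g₀ = 941 × 9.8 = 9221.8 m/s.
Using Δv = v_e ln(m₀/m_f): Δv = v_e · ln(m₀/m_f) = 9221.8 × ln(1.611) = 9221.8 × 0.4769 ≈ 4398.1 m/s.

Δv ≈ 4.40 km/s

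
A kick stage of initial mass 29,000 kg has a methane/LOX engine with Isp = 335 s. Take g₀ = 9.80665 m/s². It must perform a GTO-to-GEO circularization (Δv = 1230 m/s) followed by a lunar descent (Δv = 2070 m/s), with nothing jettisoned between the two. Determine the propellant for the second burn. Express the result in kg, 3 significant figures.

v_e = Isp · g₀ = 335 × 9.80665 = 3285.2 m/s.
After the first burn: m = 29000 × exp(−1230/3285.2) = 29000 × 0.68770 = 19,943.3 kg.
After the second burn: m = 19,943.3 × exp(−2070/3285.2) = 19,943.3 × 0.53254 = 10,620.6 kg.
Second-burn propellant = 19,943.3 − 10,620.6 = 9,322.7 kg.

propellant for the second burn ≈ 9320 kg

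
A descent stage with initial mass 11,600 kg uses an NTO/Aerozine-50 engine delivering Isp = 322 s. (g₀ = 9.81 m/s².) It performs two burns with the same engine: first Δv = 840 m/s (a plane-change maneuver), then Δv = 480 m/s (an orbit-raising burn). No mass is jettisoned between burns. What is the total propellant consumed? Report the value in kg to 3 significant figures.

total propellant consumed ≈ 3960 kg

v_e = Isp · g₀ = 322 × 9.81 = 3158.8 m/s.
After the first burn: m = 11600 × exp(−840/3158.8) = 11600 × 0.76650 = 8,891.4 kg.
After the second burn: m = 8,891.4 × exp(−480/3158.8) = 8,891.4 × 0.85903 = 7,637.98 kg.
Total propellant = m₀ − m_final = 11600 − 7,637.98 = 3,962.02 kg.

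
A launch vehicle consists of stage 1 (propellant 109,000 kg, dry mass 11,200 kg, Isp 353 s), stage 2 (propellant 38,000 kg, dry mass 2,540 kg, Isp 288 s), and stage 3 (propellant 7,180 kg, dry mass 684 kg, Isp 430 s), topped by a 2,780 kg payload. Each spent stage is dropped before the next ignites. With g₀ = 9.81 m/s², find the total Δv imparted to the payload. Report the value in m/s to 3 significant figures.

Ignition mass of stage 1 = 109,000+11,200 + 38,000+2,540 + 7,180+684 + 2,780 = 171,384 kg.
Stage 1: m₀ = 171,384 kg, m_f = 171,384 − 109,000 = 62,384 kg; Δv = 353×9.81×ln(2.747) = 3462.9×1.0106 ≈ 3500 m/s.
Stage 2: m₀ = 51,184 kg, m_f = 51,184 − 38,000 = 13,184 kg; Δv = 288×9.81×ln(3.882) = 2825.3×1.3564 ≈ 3832 m/s.
Stage 3: m₀ = 10,644 kg, m_f = 10,644 − 7,180 = 3,464 kg; Δv = 430×9.81×ln(3.073) = 4218.3×1.1226 ≈ 4735 m/s.
Total Δv = 3500 + 3832 + 4735 = 12067 m/s.

Δv ≈ 12100 m/s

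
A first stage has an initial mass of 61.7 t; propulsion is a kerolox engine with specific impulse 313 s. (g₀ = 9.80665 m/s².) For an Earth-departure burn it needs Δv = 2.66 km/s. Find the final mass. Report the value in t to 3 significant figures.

final mass ≈ 25.9 t

v_e = Isp · g₀ = 313 × 9.80665 = 3069.5 m/s.
Rocket equation: m₀/m_f = exp(Δv / v_e) = exp(2660 / 3069.5) = exp(0.8666) = 2.3788.
m_f = m₀ / 2.3788 = 61.7 / 2.3788 = 25.9374 t.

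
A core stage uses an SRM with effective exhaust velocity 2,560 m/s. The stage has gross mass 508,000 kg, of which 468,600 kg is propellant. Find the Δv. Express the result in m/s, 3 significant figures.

Δv ≈ 6550 m/s

m_f = m₀ − m_prop = 508,000 − 468,600 = 39,400 kg.
Rocket equation: Δv = v_e · ln(m₀/m_f) = 2560.0 × ln(12.89) = 2560.0 × 2.5567 ≈ 6545.2 m/s.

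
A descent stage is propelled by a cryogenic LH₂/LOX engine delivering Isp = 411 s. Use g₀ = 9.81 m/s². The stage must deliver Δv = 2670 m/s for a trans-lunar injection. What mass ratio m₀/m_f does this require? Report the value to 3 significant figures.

mass ratio ≈ 1.94

v_e = Isp · g₀ = 411 × 9.81 = 4031.9 m/s.
From the ideal rocket equation, m₀/m_f = exp(Δv / v_e) = exp(2670 / 4031.9) = exp(0.6622) = 1.9391.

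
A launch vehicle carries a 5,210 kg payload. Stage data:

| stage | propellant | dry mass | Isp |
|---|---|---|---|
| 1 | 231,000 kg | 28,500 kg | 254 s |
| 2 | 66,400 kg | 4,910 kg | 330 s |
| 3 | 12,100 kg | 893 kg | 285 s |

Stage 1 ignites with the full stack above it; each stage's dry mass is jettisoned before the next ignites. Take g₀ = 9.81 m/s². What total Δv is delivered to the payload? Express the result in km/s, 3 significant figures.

Δv ≈ 10.1 km/s

Ignition mass of stage 1 = 231,000+28,500 + 66,400+4,910 + 12,100+893 + 5,210 = 349,013 kg.
Stage 1: m₀ = 349,013 kg, m_f = 349,013 − 231,000 = 118,013 kg; Δv = 254×9.81×ln(2.957) = 2491.7×1.0843 ≈ 2702 m/s.
Stage 2: m₀ = 89,513 kg, m_f = 89,513 − 66,400 = 23,113 kg; Δv = 330×9.81×ln(3.873) = 3237.3×1.3540 ≈ 4383 m/s.
Stage 3: m₀ = 18,203 kg, m_f = 18,203 − 12,100 = 6,103 kg; Δv = 285×9.81×ln(2.983) = 2795.9×1.0928 ≈ 3055 m/s.
Total Δv = 2702 + 4383 + 3055 = 10140 m/s.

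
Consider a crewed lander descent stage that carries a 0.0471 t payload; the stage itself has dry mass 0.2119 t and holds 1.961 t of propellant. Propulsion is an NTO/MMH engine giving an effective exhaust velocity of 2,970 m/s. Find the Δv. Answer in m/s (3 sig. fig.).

Δv ≈ 6380 m/s

m₀ = payload + dry + propellant = 0.0471 + 0.2119 + 1.961 = 2.22 t.
m_f = payload + dry = 0.0471 + 0.2119 = 0.259 t.
By the Tsiolkovsky rocket equation, Δv = v_e · ln(m₀/m_f) = 2970.0 × ln(8.571) = 2970.0 × 2.1484 ≈ 6380.9 m/s.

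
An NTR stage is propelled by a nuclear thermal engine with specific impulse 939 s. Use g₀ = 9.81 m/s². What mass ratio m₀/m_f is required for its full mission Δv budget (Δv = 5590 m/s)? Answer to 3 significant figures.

v_e = Isp · g₀ = 939 × 9.81 = 9211.6 m/s.
Rocket equation: m₀/m_f = exp(Δv / v_e) = exp(5590 / 9211.6) = exp(0.6068) = 1.8346.

mass ratio ≈ 1.83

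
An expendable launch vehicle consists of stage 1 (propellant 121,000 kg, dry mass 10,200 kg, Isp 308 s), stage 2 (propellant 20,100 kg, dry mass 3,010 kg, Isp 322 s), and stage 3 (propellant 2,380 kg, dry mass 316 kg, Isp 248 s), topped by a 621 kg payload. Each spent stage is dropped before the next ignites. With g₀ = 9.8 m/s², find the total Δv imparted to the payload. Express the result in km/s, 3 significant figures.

Ignition mass of stage 1 = 121,000+10,200 + 20,100+3,010 + 2,380+316 + 621 = 157,627 kg.
Stage 1: m₀ = 157,627 kg, m_f = 157,627 − 121,000 = 36,627 kg; Δv = 308×9.8×ln(4.304) = 3018.4×1.4594 ≈ 4405 m/s.
Stage 2: m₀ = 26,427 kg, m_f = 26,427 − 20,100 = 6,327 kg; Δv = 322×9.8×ln(4.177) = 3155.6×1.4296 ≈ 4511 m/s.
Stage 3: m₀ = 3,317 kg, m_f = 3,317 − 2,380 = 937 kg; Δv = 248×9.8×ln(3.54) = 2430.4×1.2641 ≈ 3072 m/s.
Total Δv = 4405 + 4511 + 3072 = 11988 m/s.

Δv ≈ 12.0 km/s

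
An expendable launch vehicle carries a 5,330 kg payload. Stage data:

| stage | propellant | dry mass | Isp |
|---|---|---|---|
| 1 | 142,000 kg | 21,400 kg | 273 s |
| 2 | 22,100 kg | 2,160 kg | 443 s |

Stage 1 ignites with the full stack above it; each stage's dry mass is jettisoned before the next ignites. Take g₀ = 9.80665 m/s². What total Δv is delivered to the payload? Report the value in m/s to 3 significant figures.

Ignition mass of stage 1 = 142,000+21,400 + 22,100+2,160 + 5,330 = 192,990 kg.
Stage 1: m₀ = 192,990 kg, m_f = 192,990 − 142,000 = 50,990 kg; Δv = 273×9.80665×ln(3.785) = 2677.2×1.3310 ≈ 3563 m/s.
Stage 2: m₀ = 29,590 kg, m_f = 29,590 − 22,100 = 7,490 kg; Δv = 443×9.80665×ln(3.951) = 4344.3×1.3739 ≈ 5969 m/s.
Total Δv = 3563 + 5969 = 9532 m/s.

Δv ≈ 9530 m/s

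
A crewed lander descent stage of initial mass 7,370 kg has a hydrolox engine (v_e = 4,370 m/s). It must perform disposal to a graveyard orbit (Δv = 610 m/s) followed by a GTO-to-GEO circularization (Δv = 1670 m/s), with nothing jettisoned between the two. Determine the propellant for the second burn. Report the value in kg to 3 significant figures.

After the first burn: m = 7370 × exp(−610/4370.0) = 7370 × 0.86972 = 6,409.84 kg.
After the second burn: m = 6,409.84 × exp(−1670/4370.0) = 6,409.84 × 0.68239 = 4,374.01 kg.
Second-burn propellant = 6,409.84 − 4,374.01 = 2,035.83 kg.

propellant for the second burn ≈ 2040 kg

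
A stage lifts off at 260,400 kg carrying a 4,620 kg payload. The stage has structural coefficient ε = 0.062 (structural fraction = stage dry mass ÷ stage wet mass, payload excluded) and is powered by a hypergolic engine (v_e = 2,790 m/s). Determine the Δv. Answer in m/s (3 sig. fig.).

Δv ≈ 7090 m/s

Stage wet mass = m₀ − payload = 260,400 − 4,620 = 255,780 kg.
Stage dry mass = ε × stage wet mass = 0.062 × 255,780 = 15,858.4 kg.
Burnout mass m_f = stage dry + payload = 15,858.4 + 4,620 = 20,478.4 kg.
Rocket equation: Δv = v_e · ln(260,400/20,478.4) = 2790.0 × ln(12.72) = 2790.0 × 2.5428 ≈ 7095 m/s.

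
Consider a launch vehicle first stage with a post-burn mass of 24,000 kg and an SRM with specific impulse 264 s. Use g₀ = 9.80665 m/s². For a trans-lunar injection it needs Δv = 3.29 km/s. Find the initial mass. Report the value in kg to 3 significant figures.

v_e = Isp · g₀ = 264 × 9.80665 = 2589.0 m/s.
Using Δv = v_e ln(m₀/m_f): m₀/m_f = exp(Δv / v_e) = exp(3290 / 2589.0) = exp(1.2708) = 3.5636.
m₀ = m_f × 3.5636 = 24,000 × 3.5636 = 85,526.4 kg.

initial mass ≈ 85500 kg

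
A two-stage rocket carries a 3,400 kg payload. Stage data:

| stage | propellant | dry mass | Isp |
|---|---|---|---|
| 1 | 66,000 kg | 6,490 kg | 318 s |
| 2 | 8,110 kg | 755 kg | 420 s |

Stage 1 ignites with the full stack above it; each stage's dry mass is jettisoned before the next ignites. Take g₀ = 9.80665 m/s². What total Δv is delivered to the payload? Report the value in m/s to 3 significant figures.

Δv ≈ 9160 m/s

Ignition mass of stage 1 = 66,000+6,490 + 8,110+755 + 3,400 = 84,755 kg.
Stage 1: m₀ = 84,755 kg, m_f = 84,755 − 66,000 = 18,755 kg; Δv = 318×9.80665×ln(4.519) = 3118.5×1.5083 ≈ 4704 m/s.
Stage 2: m₀ = 12,265 kg, m_f = 12,265 − 8,110 = 4,155 kg; Δv = 420×9.80665×ln(2.952) = 4118.8×1.0824 ≈ 4458 m/s.
Total Δv = 4704 + 4458 = 9162 m/s.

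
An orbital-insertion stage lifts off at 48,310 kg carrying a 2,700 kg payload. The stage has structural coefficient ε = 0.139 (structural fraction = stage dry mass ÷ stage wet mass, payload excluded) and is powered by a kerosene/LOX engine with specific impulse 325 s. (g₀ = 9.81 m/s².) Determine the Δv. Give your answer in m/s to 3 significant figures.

Δv ≈ 5340 m/s

Stage wet mass = m₀ − payload = 48,310 − 2,700 = 45,610 kg.
Stage dry mass = ε × stage wet mass = 0.139 × 45,610 = 6,339.79 kg.
Burnout mass m_f = stage dry + payload = 6,339.79 + 2,700 = 9,039.79 kg.
v_e = Isp · g₀ = 325 × 9.81 = 3188.2 m/s.
From the ideal rocket equation, Δv = v_e · ln(48,310/9,039.79) = 3188.2 × ln(5.344) = 3188.2 × 1.6760 ≈ 5344 m/s.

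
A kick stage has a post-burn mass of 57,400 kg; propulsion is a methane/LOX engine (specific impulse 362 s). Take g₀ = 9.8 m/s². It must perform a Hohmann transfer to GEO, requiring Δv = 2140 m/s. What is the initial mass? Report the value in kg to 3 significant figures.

initial mass ≈ 105000 kg

v_e = Isp · g₀ = 362 × 9.8 = 3547.6 m/s.
Using Δv = v_e ln(m₀/m_f): m₀/m_f = exp(Δv / v_e) = exp(2140 / 3547.6) = exp(0.6032) = 1.8280.
m₀ = m_f × 1.8280 = 57,400 × 1.8280 = 104,927 kg.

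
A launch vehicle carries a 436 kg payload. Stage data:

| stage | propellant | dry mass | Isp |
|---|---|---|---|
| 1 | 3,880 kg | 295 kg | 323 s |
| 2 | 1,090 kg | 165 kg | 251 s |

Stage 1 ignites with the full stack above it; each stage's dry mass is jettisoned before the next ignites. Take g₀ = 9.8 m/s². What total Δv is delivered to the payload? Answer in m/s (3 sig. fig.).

Δv ≈ 5970 m/s

Ignition mass of stage 1 = 3,880+295 + 1,090+165 + 436 = 5,866 kg.
Stage 1: m₀ = 5,866 kg, m_f = 5,866 − 3,880 = 1,986 kg; Δv = 323×9.8×ln(2.954) = 3165.4×1.0831 ≈ 3428 m/s.
Stage 2: m₀ = 1,691 kg, m_f = 1,691 − 1,090 = 601 kg; Δv = 251×9.8×ln(2.814) = 2459.8×1.0345 ≈ 2545 m/s.
Total Δv = 3428 + 2545 = 5973 m/s.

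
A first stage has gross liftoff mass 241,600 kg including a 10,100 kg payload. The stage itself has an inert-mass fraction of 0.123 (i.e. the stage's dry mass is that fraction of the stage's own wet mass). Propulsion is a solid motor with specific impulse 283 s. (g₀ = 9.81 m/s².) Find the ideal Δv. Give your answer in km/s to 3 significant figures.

Stage wet mass = m₀ − payload = 241,600 − 10,100 = 231,500 kg.
Stage dry mass = ε × stage wet mass = 0.123 × 231,500 = 28,474.5 kg.
Burnout mass m_f = stage dry + payload = 28,474.5 + 10,100 = 38,574.5 kg.
v_e = Isp · g₀ = 283 × 9.81 = 2776.2 m/s.
Δv = v_e · ln(241,600/38,574.5) = 2776.2 × ln(6.263) = 2776.2 × 1.8347 ≈ 5094 m/s.

Δv ≈ 5.09 km/s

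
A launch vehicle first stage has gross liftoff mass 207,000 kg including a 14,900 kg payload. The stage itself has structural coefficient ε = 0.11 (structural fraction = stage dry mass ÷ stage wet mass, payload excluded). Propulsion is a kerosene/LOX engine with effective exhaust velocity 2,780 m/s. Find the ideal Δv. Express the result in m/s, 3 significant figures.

Δv ≈ 4860 m/s

Stage wet mass = m₀ − payload = 207,000 − 14,900 = 192,100 kg.
Stage dry mass = ε × stage wet mass = 0.11 × 192,100 = 21,131 kg.
Burnout mass m_f = stage dry + payload = 21,131 + 14,900 = 36,031 kg.
Δv = v_e · ln(207,000/36,031) = 2780.0 × ln(5.745) = 2780.0 × 1.7483 ≈ 4860 m/s.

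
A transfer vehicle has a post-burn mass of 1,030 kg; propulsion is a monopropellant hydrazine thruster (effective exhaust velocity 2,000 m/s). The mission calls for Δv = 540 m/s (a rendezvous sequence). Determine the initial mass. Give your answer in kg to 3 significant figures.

From the ideal rocket equation, m₀/m_f = exp(Δv / v_e) = exp(540 / 2000.0) = exp(0.2700) = 1.3100.
m₀ = m_f × 1.3100 = 1,030 × 1.3100 = 1,349.3 kg.

initial mass ≈ 1350 kg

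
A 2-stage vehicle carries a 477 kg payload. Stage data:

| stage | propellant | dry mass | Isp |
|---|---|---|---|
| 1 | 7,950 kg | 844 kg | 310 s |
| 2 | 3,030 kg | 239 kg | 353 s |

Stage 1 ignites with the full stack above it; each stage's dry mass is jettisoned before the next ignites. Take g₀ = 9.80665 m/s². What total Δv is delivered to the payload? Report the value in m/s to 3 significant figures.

Ignition mass of stage 1 = 7,950+844 + 3,030+239 + 477 = 12,540 kg.
Stage 1: m₀ = 12,540 kg, m_f = 12,540 − 7,950 = 4,590 kg; Δv = 310×9.80665×ln(2.732) = 3040.1×1.0050 ≈ 3055 m/s.
Stage 2: m₀ = 3,746 kg, m_f = 3,746 − 3,030 = 716 kg; Δv = 353×9.80665×ln(5.232) = 3461.7×1.6548 ≈ 5728 m/s.
Total Δv = 3055 + 5728 = 8783 m/s.

Δv ≈ 8780 m/s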